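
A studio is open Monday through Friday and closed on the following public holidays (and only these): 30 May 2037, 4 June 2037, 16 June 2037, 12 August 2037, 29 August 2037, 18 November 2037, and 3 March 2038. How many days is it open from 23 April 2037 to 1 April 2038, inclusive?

241 business days

23 April 2037 is a Thursday.
From 23 April 2037 to 1 April 2038 is 344 days inclusive.
344 = 7 × 49 + 1, so there are 49 full weeks plus 1 extra day.
Each full week contributes 5 weekdays (Mon–Fri): 49 × 5 = 245.
The 1 extra day is Thu — 1 of them qualifies.
Total: 245 + 1 = 246.
Holidays: 30 May 2037 (Sat); 4 June 2037 (Thu); 16 June 2037 (Tue); 12 August 2037 (Wed); 29 August 2037 (Sat); 18 November 2037 (Wed); 3 March 2038 (Wed).
5 of the 7 holidays fall on weekdays; the rest are weekends and were already excluded.
Business days: 246 − 5 = 241.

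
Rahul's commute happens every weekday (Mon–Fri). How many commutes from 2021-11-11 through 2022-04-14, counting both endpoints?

111 weekdays

2021-11-11 is a Thursday.
That's 155 days from start to end, counting both.
155 = 7 × 22 + 1, so there are 22 full weeks plus 1 extra day.
Each full week contributes 5 weekdays (Mon–Fri): 22 × 5 = 110.
The 1 extra day is Thu — 1 of them qualifies.
Total: 110 + 1 = 111.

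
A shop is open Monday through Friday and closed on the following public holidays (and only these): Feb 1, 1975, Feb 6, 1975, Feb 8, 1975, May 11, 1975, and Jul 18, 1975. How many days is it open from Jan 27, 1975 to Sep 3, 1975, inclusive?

156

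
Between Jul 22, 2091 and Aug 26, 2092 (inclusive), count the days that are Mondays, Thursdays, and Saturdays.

Jul 22, 2091 is a Sunday.
That's 402 days from start to end, counting both.
402 = 7 × 57 + 3, so there are 57 full weeks plus 3 extra days.
Each full week contributes 3 days from the set (Mon, Thu, Sat): 57 × 3 = 171.
The 3 extra days are Sun, Mon, Tue — 1 of them qualifies.
Total: 171 + 1 = 172.

172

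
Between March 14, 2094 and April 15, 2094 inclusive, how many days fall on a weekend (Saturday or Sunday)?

March 14, 2094 is a Sunday.
That's 33 days from start to end, counting both.
33 = 7 × 4 + 5, so there are 4 full weeks plus 5 extra days.
Each full week contributes 2 weekend days (Sat, Sun): 4 × 2 = 8.
The 5 extra days are Sunday, Monday, Tuesday, Wednesday, Thursday — 1 of them qualifies.
Total: 8 + 1 = 9.

9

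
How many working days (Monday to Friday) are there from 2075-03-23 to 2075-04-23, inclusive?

22

2075-03-23 is a Saturday.
That's 32 days from start to end, counting both.
32 = 7 × 4 + 4, so there are 4 full weeks plus 4 extra days.
Each full week contributes 5 weekdays (Mon–Fri): 4 × 5 = 20.
The 4 extra days are Saturday, Sunday, Monday, Tuesday — 2 of them qualify.
Total: 20 + 2 = 22.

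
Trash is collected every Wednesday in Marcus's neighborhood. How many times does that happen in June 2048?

Jun 1, 2048 is a Monday.
That's 30 days from start to end, counting both.
30 = 7 × 4 + 2, so there are 4 full weeks plus 2 extra days.
Each full week contributes one Wednesday: 4 so far.
The 2 extra days are Monday, Tuesday — none qualify.
Total: 4 + 0 = 4.

4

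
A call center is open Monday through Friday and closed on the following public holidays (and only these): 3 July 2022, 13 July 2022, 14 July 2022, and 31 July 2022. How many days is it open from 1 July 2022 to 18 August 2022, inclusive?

1 July 2022 is a Friday.
From 1 July 2022 to 18 August 2022 is 49 days inclusive.
49 = 7 × 7, so the span is exactly 7 full weeks.
Each full week contributes 5 weekdays (Mon–Fri): 7 × 5 = 35.
Holidays: 3 July 2022 (Sun); 13 July 2022 (Wed); 14 July 2022 (Thu); 31 July 2022 (Sun).
2 of the 4 holidays fall on weekdays; the rest are weekends and were already excluded.
Business days: 35 − 2 = 33.

33 business days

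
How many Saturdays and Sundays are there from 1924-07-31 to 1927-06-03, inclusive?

296

1924-07-31 is a Thursday.
The range spans 1038 days (inclusive of both endpoints).
1038 = 7 × 148 + 2, so there are 148 full weeks plus 2 extra days.
Each full week contributes 2 weekend days (Sat, Sun): 148 × 2 = 296.
The 2 extra days are Thu, Fri — none qualify.
Total: 296 + 0 = 296.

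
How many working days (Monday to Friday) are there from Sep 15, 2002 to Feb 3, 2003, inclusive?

101

Sep 15, 2002 is a Sunday.
The range spans 142 days (inclusive of both endpoints).
142 = 7 × 20 + 2, so there are 20 full weeks plus 2 extra days.
Each full week contributes 5 weekdays (Mon–Fri): 20 × 5 = 100.
The 2 extra days are Sunday, Monday — 1 of them qualifies.
Total: 100 + 1 = 101.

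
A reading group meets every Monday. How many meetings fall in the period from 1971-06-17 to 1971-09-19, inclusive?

13

1971-06-17 is a Thursday.
From 1971-06-17 to 1971-09-19 is 95 days inclusive.
95 = 7 × 13 + 4, so there are 13 full weeks plus 4 extra days.
Each full week contributes one Monday: 13 so far.
The 4 extra days are Thursday, Friday, Saturday, Sunday — none qualify.
Total: 13 + 0 = 13.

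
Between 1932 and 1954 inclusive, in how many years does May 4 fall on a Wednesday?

Day of week of May 4 in each year:
1932: Wed ✓, 1933: Thu, 1934: Fri, 1935: Sat, 1936: Mon, 1937: Tue, 1938: Wed ✓, 1939: Thu, 1940: Sat, 1941: Sun, 1942: Mon, 1943: Tue, 1944: Thu, 1945: Fri, 1946: Sat, 1947: Sun, 1948: Tue, 1949: Wed ✓, 1950: Thu, 1951: Fri, 1952: Sun, 1953: Mon, 1954: Tue
Wednesdays: 1932, 1938, 1949.

3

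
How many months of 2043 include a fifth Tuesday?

4

A month has five Tuesdays exactly when Tuesday falls within its first (length − 28) days.
Jan: 31 days, starts Thu → 5 of Thu, Fri, Sat
Feb: 28 days, starts Sun → 5 of (none)
Mar: 31 days, starts Sun → 5 of Sun, Mon, Tue ✓
Apr: 30 days, starts Wed → 5 of Wed, Thu
May: 31 days, starts Fri → 5 of Fri, Sat, Sun
Jun: 30 days, starts Mon → 5 of Mon, Tue ✓
Jul: 31 days, starts Wed → 5 of Wed, Thu, Fri
Aug: 31 days, starts Sat → 5 of Sat, Sun, Mon
Sep: 30 days, starts Tue → 5 of Tue, Wed ✓
Oct: 31 days, starts Thu → 5 of Thu, Fri, Sat
Nov: 30 days, starts Sun → 5 of Sun, Mon
Dec: 31 days, starts Tue → 5 of Tue, Wed, Thu ✓
Months with five Tuesdays: Mar, Jun, Sep, Dec.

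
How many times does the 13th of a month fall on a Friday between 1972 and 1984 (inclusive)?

Friday-the-13ths by year:
1972: Oct
1973: Apr, Jul
1974: Sep, Dec
1975: Jun
1976: Feb, Aug
1977: May
1978: Jan, Oct
1979: Apr, Jul
1980: Jun
1981: Feb, Mar, Nov
1982: Aug
1983: May
1984: Jan, Apr, Jul

22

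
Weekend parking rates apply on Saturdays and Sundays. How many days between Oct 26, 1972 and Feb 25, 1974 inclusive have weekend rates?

140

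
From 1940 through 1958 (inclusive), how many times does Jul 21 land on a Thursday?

2

Day of week of July 21 in each year:
1940: Sun, 1941: Mon, 1942: Tue, 1943: Wed, 1944: Fri, 1945: Sat, 1946: Sun, 1947: Mon, 1948: Wed, 1949: Thu ✓, 1950: Fri, 1951: Sat, 1952: Mon, 1953: Tue, 1954: Wed, 1955: Thu ✓, 1956: Sat, 1957: Sun, 1958: Mon
Thursdays: 1949, 1955.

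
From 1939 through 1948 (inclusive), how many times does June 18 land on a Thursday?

1

Day of week of June 18 in each year:
1939: Sun, 1940: Tue, 1941: Wed, 1942: Thu ✓, 1943: Fri, 1944: Sun, 1945: Mon, 1946: Tue, 1947: Wed, 1948: Fri
Thursdays: 1942.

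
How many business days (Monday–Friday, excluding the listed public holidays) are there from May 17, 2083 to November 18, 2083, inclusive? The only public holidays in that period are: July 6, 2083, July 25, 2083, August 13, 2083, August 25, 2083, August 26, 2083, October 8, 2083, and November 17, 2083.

128 business days

May 17, 2083 is a Monday.
That's 186 days from start to end, counting both.
186 = 7 × 26 + 4, so there are 26 full weeks plus 4 extra days.
Each full week contributes 5 weekdays (Mon–Fri): 26 × 5 = 130.
The 4 extra days are Monday, Tuesday, Wednesday, Thursday — 4 of them qualify.
Total: 130 + 4 = 134.
Holidays: July 6, 2083 (Tue); July 25, 2083 (Sun); August 13, 2083 (Fri); August 25, 2083 (Wed); August 26, 2083 (Thu); October 8, 2083 (Fri); November 17, 2083 (Wed).
6 of the 7 holidays fall on weekdays; the rest are weekends and were already excluded.
Business days: 134 − 6 = 128.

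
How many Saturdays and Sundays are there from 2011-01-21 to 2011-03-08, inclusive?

2011-01-21 is a Friday.
The range spans 47 days (inclusive of both endpoints).
47 = 7 × 6 + 5, so there are 6 full weeks plus 5 extra days.
Each full week contributes 2 weekend days (Sat, Sun): 6 × 2 = 12.
The 5 extra days are Fri, Sat, Sun, Mon, Tue — 2 of them qualify.
Total: 12 + 2 = 14.

14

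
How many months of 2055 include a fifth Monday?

4

A month has five Mondays exactly when Monday falls within its first (length − 28) days.
Jan: 31 days, starts Fri → 5 of Fri, Sat, Sun
Feb: 28 days, starts Mon → 5 of (none)
Mar: 31 days, starts Mon → 5 of Mon, Tue, Wed ✓
Apr: 30 days, starts Thu → 5 of Thu, Fri
May: 31 days, starts Sat → 5 of Sat, Sun, Mon ✓
Jun: 30 days, starts Tue → 5 of Tue, Wed
Jul: 31 days, starts Thu → 5 of Thu, Fri, Sat
Aug: 31 days, starts Sun → 5 of Sun, Mon, Tue ✓
Sep: 30 days, starts Wed → 5 of Wed, Thu
Oct: 31 days, starts Fri → 5 of Fri, Sat, Sun
Nov: 30 days, starts Mon → 5 of Mon, Tue ✓
Dec: 31 days, starts Wed → 5 of Wed, Thu, Fri
Months with five Mondays: Mar, May, Aug, Nov.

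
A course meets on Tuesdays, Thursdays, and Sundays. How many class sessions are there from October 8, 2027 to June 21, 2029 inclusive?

267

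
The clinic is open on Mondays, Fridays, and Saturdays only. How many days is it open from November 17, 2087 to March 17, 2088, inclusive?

November 17, 2087 is a Monday.
That's 122 days from start to end, counting both.
122 = 7 × 17 + 3, so there are 17 full weeks plus 3 extra days.
Each full week contributes 3 days from the set (Mon, Fri, Sat): 17 × 3 = 51.
The 3 extra days are Mon, Tue, Wed — 1 of them qualifies.
Total: 51 + 1 = 52.

52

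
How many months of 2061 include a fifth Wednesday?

4

A month has five Wednesdays exactly when Wednesday falls within its first (length − 28) days.
Jan: 31 days, starts Sat → 5 of Sat, Sun, Mon
Feb: 28 days, starts Tue → 5 of (none)
Mar: 31 days, starts Tue → 5 of Tue, Wed, Thu ✓
Apr: 30 days, starts Fri → 5 of Fri, Sat
May: 31 days, starts Sun → 5 of Sun, Mon, Tue
Jun: 30 days, starts Wed → 5 of Wed, Thu ✓
Jul: 31 days, starts Fri → 5 of Fri, Sat, Sun
Aug: 31 days, starts Mon → 5 of Mon, Tue, Wed ✓
Sep: 30 days, starts Thu → 5 of Thu, Fri
Oct: 31 days, starts Sat → 5 of Sat, Sun, Mon
Nov: 30 days, starts Tue → 5 of Tue, Wed ✓
Dec: 31 days, starts Thu → 5 of Thu, Fri, Sat
Months with five Wednesdays: Mar, Jun, Aug, Nov.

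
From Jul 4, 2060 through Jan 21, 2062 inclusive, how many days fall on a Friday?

Jul 4, 2060 is a Sunday.
From Jul 4, 2060 to Jan 21, 2062 is 567 days inclusive.
567 = 7 × 81, so the span is exactly 81 full weeks.
Each full week contributes one Friday: 81 so far.
Total: 81.

81 Fridays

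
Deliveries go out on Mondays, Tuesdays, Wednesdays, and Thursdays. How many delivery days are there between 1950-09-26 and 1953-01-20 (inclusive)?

485

1950-09-26 is a Tuesday.
That's 848 days from start to end, counting both.
848 = 7 × 121 + 1, so there are 121 full weeks plus 1 extra day.
Each full week contributes 4 days from the set (Mon, Tue, Wed, Thu): 121 × 4 = 484.
The 1 extra day is Tuesday — 1 of them qualifies.
Total: 484 + 1 = 485.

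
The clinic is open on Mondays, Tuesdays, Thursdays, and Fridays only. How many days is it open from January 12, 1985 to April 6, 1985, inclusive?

January 12, 1985 is a Saturday.
The range spans 85 days (inclusive of both endpoints).
85 = 7 × 12 + 1, so there are 12 full weeks plus 1 extra day.
Each full week contributes 4 days from the set (Mon, Tue, Thu, Fri): 12 × 4 = 48.
The 1 extra day is Sat — none qualify.
Total: 48 + 0 = 48.

48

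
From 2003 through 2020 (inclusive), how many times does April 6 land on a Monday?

3

Day of week of April 6 in each year:
2003: Sun, 2004: Tue, 2005: Wed, 2006: Thu, 2007: Fri, 2008: Sun, 2009: Mon ✓, 2010: Tue, 2011: Wed, 2012: Fri, 2013: Sat, 2014: Sun, 2015: Mon ✓, 2016: Wed, 2017: Thu, 2018: Fri, 2019: Sat, 2020: Mon ✓
Mondays: 2009, 2015, 2020.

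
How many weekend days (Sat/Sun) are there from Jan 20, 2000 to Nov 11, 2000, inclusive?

Jan 20, 2000 is a Thursday.
From Jan 20, 2000 to Nov 11, 2000 is 297 days inclusive.
297 = 7 × 42 + 3, so there are 42 full weeks plus 3 extra days.
Each full week contributes 2 weekend days (Sat, Sun): 42 × 2 = 84.
The 3 extra days are Thu, Fri, Sat — 1 of them qualifies.
Total: 84 + 1 = 85.

85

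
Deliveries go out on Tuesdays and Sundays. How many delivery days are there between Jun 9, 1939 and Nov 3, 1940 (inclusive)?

147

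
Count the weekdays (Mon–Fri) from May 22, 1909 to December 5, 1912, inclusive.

924

May 22, 1909 is a Saturday.
The range spans 1294 days (inclusive of both endpoints).
1294 = 7 × 184 + 6, so there are 184 full weeks plus 6 extra days.
Each full week contributes 5 weekdays (Mon–Fri): 184 × 5 = 920.
The 6 extra days are Sat, Sun, Mon, Tue, Wed, Thu — 4 of them qualify.
Total: 920 + 4 = 924.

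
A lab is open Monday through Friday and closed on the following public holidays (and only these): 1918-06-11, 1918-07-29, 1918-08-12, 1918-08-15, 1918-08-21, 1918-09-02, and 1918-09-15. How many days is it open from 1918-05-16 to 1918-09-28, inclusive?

1918-05-16 is a Thursday.
From 1918-05-16 to 1918-09-28 is 136 days inclusive.
136 = 7 × 19 + 3, so there are 19 full weeks plus 3 extra days.
Each full week contributes 5 weekdays (Mon–Fri): 19 × 5 = 95.
The 3 extra days are Thursday, Friday, Saturday — 2 of them qualify.
Total: 95 + 2 = 97.
Holidays: 1918-06-11 (Tue); 1918-07-29 (Mon); 1918-08-12 (Mon); 1918-08-15 (Thu); 1918-08-21 (Wed); 1918-09-02 (Mon); 1918-09-15 (Sun).
6 of the 7 holidays fall on weekdays; the rest are weekends and were already excluded.
Business days: 97 − 6 = 91.

91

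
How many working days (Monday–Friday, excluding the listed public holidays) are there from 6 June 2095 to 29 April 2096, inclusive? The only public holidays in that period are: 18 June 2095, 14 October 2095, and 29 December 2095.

233

6 June 2095 is a Monday.
That's 329 days from start to end, counting both.
329 = 7 × 47, so the span is exactly 47 full weeks.
Each full week contributes 5 weekdays (Mon–Fri): 47 × 5 = 235.
Holidays: 18 June 2095 (Sat); 14 October 2095 (Fri); 29 December 2095 (Thu).
2 of the 3 holidays fall on weekdays; the rest are weekends and were already excluded.
Business days: 235 − 2 = 233.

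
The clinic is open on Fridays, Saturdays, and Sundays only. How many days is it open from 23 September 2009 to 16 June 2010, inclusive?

23 September 2009 is a Wednesday.
The range spans 267 days (inclusive of both endpoints).
267 = 7 × 38 + 1, so there are 38 full weeks plus 1 extra day.
Each full week contributes 3 days from the set (Fri, Sat, Sun): 38 × 3 = 114.
The 1 extra day is Wednesday — none qualify.
Total: 114 + 0 = 114.

114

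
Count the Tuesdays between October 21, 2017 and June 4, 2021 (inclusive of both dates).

October 21, 2017 is a Saturday.
That's 1323 days from start to end, counting both.
1323 = 7 × 189, so the span is exactly 189 full weeks.
Each full week contributes one Tuesday: 189 so far.

189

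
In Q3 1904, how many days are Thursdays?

13

1904-07-01 is a Friday.
The range spans 92 days (inclusive of both endpoints).
92 = 7 × 13 + 1, so there are 13 full weeks plus 1 extra day.
Each full week contributes one Thursday: 13 so far.
The 1 extra day is Fri — none qualify.
Total: 13 + 0 = 13.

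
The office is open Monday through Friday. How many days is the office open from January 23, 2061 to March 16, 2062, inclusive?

January 23, 2061 is a Sunday.
That's 418 days from start to end, counting both.
418 = 7 × 59 + 5, so there are 59 full weeks plus 5 extra days.
Each full week contributes 5 weekdays (Mon–Fri): 59 × 5 = 295.
The 5 extra days are Sun, Mon, Tue, Wed, Thu — 4 of them qualify.
Total: 295 + 4 = 299.

299 weekdays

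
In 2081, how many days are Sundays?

52

2081-01-01 is a Wednesday.
The range spans 365 days (inclusive of both endpoints).
365 = 7 × 52 + 1, so there are 52 full weeks plus 1 extra day.
Each full week contributes one Sunday: 52 so far.
The 1 extra day is Wed — none qualify.
Total: 52 + 0 = 52.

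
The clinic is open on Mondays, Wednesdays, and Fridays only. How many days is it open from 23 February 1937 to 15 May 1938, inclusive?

23 February 1937 is a Tuesday.
The range spans 447 days (inclusive of both endpoints).
447 = 7 × 63 + 6, so there are 63 full weeks plus 6 extra days.
Each full week contributes 3 days from the set (Mon, Wed, Fri): 63 × 3 = 189.
The 6 extra days are Tue, Wed, Thu, Fri, Sat, Sun — 2 of them qualify.
Total: 189 + 2 = 191.

191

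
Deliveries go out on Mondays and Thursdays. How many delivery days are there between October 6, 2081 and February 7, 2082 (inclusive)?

October 6, 2081 is a Monday.
From October 6, 2081 to February 7, 2082 is 125 days inclusive.
125 = 7 × 17 + 6, so there are 17 full weeks plus 6 extra days.
Each full week contributes 2 days from the set (Mon, Thu): 17 × 2 = 34.
The 6 extra days are Mon, Tue, Wed, Thu, Fri, Sat — 2 of them qualify.
Total: 34 + 2 = 36.

36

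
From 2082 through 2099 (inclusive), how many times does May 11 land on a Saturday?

Day of week of May 11 in each year:
2082: Mon, 2083: Tue, 2084: Thu, 2085: Fri, 2086: Sat ✓, 2087: Sun, 2088: Tue, 2089: Wed, 2090: Thu, 2091: Fri, 2092: Sun, 2093: Mon, 2094: Tue, 2095: Wed, 2096: Fri, 2097: Sat ✓, 2098: Sun, 2099: Mon
Saturdays: 2086, 2097.

2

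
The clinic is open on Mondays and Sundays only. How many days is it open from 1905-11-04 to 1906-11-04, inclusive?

105

1905-11-04 is a Saturday.
The range spans 366 days (inclusive of both endpoints).
366 = 7 × 52 + 2, so there are 52 full weeks plus 2 extra days.
Each full week contributes 2 days from the set (Mon, Sun): 52 × 2 = 104.
The 2 extra days are Saturday, Sunday — 1 of them qualifies.
Total: 104 + 1 = 105.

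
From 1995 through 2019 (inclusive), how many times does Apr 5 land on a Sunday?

Day of week of April 5 in each year:
1995: Wed, 1996: Fri, 1997: Sat, 1998: Sun ✓, 1999: Mon, 2000: Wed, 2001: Thu, 2002: Fri, 2003: Sat, 2004: Mon, 2005: Tue, 2006: Wed, 2007: Thu, 2008: Sat, 2009: Sun ✓, 2010: Mon, 2011: Tue, 2012: Thu, 2013: Fri, 2014: Sat, 2015: Sun ✓, 2016: Tue, 2017: Wed, 2018: Thu, 2019: Fri
Sundays: 1998, 2009, 2015.

3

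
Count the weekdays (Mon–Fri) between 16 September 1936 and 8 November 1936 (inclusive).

38

16 September 1936 is a Wednesday.
From 16 September 1936 to 8 November 1936 is 54 days inclusive.
54 = 7 × 7 + 5, so there are 7 full weeks plus 5 extra days.
Each full week contributes 5 weekdays (Mon–Fri): 7 × 5 = 35.
The 5 extra days are Wednesday, Thursday, Friday, Saturday, Sunday — 3 of them qualify.
Total: 35 + 3 = 38.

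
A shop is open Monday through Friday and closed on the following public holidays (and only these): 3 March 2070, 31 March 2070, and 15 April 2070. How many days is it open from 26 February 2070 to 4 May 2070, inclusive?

45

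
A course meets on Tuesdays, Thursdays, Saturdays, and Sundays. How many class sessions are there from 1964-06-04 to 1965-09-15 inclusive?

268

1964-06-04 is a Thursday.
From 1964-06-04 to 1965-09-15 is 469 days inclusive.
469 = 7 × 67, so the span is exactly 67 full weeks.
Each full week contributes 4 days from the set (Tue, Thu, Sat, Sun): 67 × 4 = 268.
Total: 268.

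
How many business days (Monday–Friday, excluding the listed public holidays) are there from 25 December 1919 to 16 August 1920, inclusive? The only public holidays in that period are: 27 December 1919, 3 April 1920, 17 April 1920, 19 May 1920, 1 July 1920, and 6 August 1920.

25 December 1919 is a Thursday.
The range spans 236 days (inclusive of both endpoints).
236 = 7 × 33 + 5, so there are 33 full weeks plus 5 extra days.
Each full week contributes 5 weekdays (Mon–Fri): 33 × 5 = 165.
The 5 extra days are Thu, Fri, Sat, Sun, Mon — 3 of them qualify.
Total: 165 + 3 = 168.
Holidays: 27 December 1919 (Sat); 3 April 1920 (Sat); 17 April 1920 (Sat); 19 May 1920 (Wed); 1 July 1920 (Thu); 6 August 1920 (Fri).
3 of the 6 holidays fall on weekdays; the rest are weekends and were already excluded.
Business days: 168 − 3 = 165.

165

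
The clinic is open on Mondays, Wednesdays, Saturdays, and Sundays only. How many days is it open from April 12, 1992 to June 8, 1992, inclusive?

34

April 12, 1992 is a Sunday.
The range spans 58 days (inclusive of both endpoints).
58 = 7 × 8 + 2, so there are 8 full weeks plus 2 extra days.
Each full week contributes 4 days from the set (Mon, Wed, Sat, Sun): 8 × 4 = 32.
The 2 extra days are Sun, Mon — 2 of them qualify.
Total: 32 + 2 = 34.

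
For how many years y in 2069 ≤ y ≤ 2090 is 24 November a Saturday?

2

Day of week of November 24 in each year:
2069: Sun, 2070: Mon, 2071: Tue, 2072: Thu, 2073: Fri, 2074: Sat ✓, 2075: Sun, 2076: Tue, 2077: Wed, 2078: Thu, 2079: Fri, 2080: Sun, 2081: Mon, 2082: Tue, 2083: Wed, 2084: Fri, 2085: Sat ✓, 2086: Sun, 2087: Mon, 2088: Wed, 2089: Thu, 2090: Fri
Saturdays: 2074, 2085.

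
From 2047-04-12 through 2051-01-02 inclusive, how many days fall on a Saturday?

195

2047-04-12 is a Friday.
The range spans 1362 days (inclusive of both endpoints).
1362 = 7 × 194 + 4, so there are 194 full weeks plus 4 extra days.
Each full week contributes one Saturday: 194 so far.
The 4 extra days are Fri, Sat, Sun, Mon — 1 of them qualifies.
Total: 194 + 1 = 195.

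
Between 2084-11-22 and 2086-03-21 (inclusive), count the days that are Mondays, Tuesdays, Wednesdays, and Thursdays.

278

2084-11-22 is a Wednesday.
From 2084-11-22 to 2086-03-21 is 485 days inclusive.
485 = 7 × 69 + 2, so there are 69 full weeks plus 2 extra days.
Each full week contributes 4 days from the set (Mon, Tue, Wed, Thu): 69 × 4 = 276.
The 2 extra days are Wednesday, Thursday — 2 of them qualify.
Total: 276 + 2 = 278.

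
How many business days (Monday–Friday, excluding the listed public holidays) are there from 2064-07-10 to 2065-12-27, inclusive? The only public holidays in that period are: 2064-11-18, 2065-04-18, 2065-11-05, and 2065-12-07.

2064-07-10 is a Thursday.
From 2064-07-10 to 2065-12-27 is 536 days inclusive.
536 = 7 × 76 + 4, so there are 76 full weeks plus 4 extra days.
Each full week contributes 5 weekdays (Mon–Fri): 76 × 5 = 380.
The 4 extra days are Thu, Fri, Sat, Sun — 2 of them qualify.
Total: 380 + 2 = 382.
Holidays: 2064-11-18 (Tue); 2065-04-18 (Sat); 2065-11-05 (Thu); 2065-12-07 (Mon).
3 of the 4 holidays fall on weekdays; the rest are weekends and were already excluded.
Business days: 382 − 3 = 379.

379 business days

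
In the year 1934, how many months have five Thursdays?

4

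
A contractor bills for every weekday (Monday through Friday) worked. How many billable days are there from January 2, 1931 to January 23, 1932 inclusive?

276 weekdays

January 2, 1931 is a Friday.
From January 2, 1931 to January 23, 1932 is 387 days inclusive.
387 = 7 × 55 + 2, so there are 55 full weeks plus 2 extra days.
Each full week contributes 5 weekdays (Mon–Fri): 55 × 5 = 275.
The 2 extra days are Friday, Saturday — 1 of them qualifies.
Total: 275 + 1 = 276.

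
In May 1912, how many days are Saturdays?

4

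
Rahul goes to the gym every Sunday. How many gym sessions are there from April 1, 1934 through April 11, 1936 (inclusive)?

106 Sundays

April 1, 1934 is a Sunday.
From April 1, 1934 to April 11, 1936 is 742 days inclusive.
742 = 7 × 106, so the span is exactly 106 full weeks.
Each full week contributes one Sunday: 106 so far.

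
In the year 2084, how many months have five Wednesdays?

4

A month has five Wednesdays exactly when Wednesday falls within its first (length − 28) days.
Jan: 31 days, starts Sat → 5 of Sat, Sun, Mon
Feb: 29 days, starts Tue → 5 of Tue
Mar: 31 days, starts Wed → 5 of Wed, Thu, Fri ✓
Apr: 30 days, starts Sat → 5 of Sat, Sun
May: 31 days, starts Mon → 5 of Mon, Tue, Wed ✓
Jun: 30 days, starts Thu → 5 of Thu, Fri
Jul: 31 days, starts Sat → 5 of Sat, Sun, Mon
Aug: 31 days, starts Tue → 5 of Tue, Wed, Thu ✓
Sep: 30 days, starts Fri → 5 of Fri, Sat
Oct: 31 days, starts Sun → 5 of Sun, Mon, Tue
Nov: 30 days, starts Wed → 5 of Wed, Thu ✓
Dec: 31 days, starts Fri → 5 of Fri, Sat, Sun
Months with five Wednesdays: Mar, May, Aug, Nov.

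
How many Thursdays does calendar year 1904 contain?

Jan 1, 1904 is a Friday.
From Jan 1, 1904 to Dec 31, 1904 is 366 days inclusive.
366 = 7 × 52 + 2, so there are 52 full weeks plus 2 extra days.
Each full week contributes one Thursday: 52 so far.
The 2 extra days are Fri, Sat — none qualify.
Total: 52 + 0 = 52.

52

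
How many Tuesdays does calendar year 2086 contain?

53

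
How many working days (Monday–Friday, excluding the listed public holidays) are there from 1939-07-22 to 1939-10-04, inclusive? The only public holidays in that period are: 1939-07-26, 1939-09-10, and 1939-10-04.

51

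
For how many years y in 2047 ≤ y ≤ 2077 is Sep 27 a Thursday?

4

Day of week of September 27 in each year:
2047: Fri, 2048: Sun, 2049: Mon, 2050: Tue, 2051: Wed, 2052: Fri, 2053: Sat, 2054: Sun, 2055: Mon, 2056: Wed, 2057: Thu ✓, 2058: Fri, 2059: Sat, 2060: Mon, 2061: Tue, 2062: Wed, 2063: Thu ✓, 2064: Sat, 2065: Sun, 2066: Mon, 2067: Tue, 2068: Thu ✓, 2069: Fri, 2070: Sat, 2071: Sun, 2072: Tue, 2073: Wed, 2074: Thu ✓, 2075: Fri, 2076: Sun, 2077: Mon
Thursdays: 2057, 2063, 2068, 2074.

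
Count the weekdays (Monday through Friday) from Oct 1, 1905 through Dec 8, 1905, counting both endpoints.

50 weekdays

Oct 1, 1905 is a Sunday.
The range spans 69 days (inclusive of both endpoints).
69 = 7 × 9 + 6, so there are 9 full weeks plus 6 extra days.
Each full week contributes 5 weekdays (Mon–Fri): 9 × 5 = 45.
The 6 extra days are Sun, Mon, Tue, Wed, Thu, Fri — 5 of them qualify.
Total: 45 + 5 = 50.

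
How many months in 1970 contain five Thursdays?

A month has five Thursdays exactly when Thursday falls within its first (length − 28) days.
Jan: 31 days, starts Thu → 5 of Thu, Fri, Sat ✓
Feb: 28 days, starts Sun → 5 of (none)
Mar: 31 days, starts Sun → 5 of Sun, Mon, Tue
Apr: 30 days, starts Wed → 5 of Wed, Thu ✓
May: 31 days, starts Fri → 5 of Fri, Sat, Sun
Jun: 30 days, starts Mon → 5 of Mon, Tue
Jul: 31 days, starts Wed → 5 of Wed, Thu, Fri ✓
Aug: 31 days, starts Sat → 5 of Sat, Sun, Mon
Sep: 30 days, starts Tue → 5 of Tue, Wed
Oct: 31 days, starts Thu → 5 of Thu, Fri, Sat ✓
Nov: 30 days, starts Sun → 5 of Sun, Mon
Dec: 31 days, starts Tue → 5 of Tue, Wed, Thu ✓
Months with five Thursdays: Jan, Apr, Jul, Oct, Dec.

5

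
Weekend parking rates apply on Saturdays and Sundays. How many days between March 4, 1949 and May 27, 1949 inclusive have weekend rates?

March 4, 1949 is a Friday.
The range spans 85 days (inclusive of both endpoints).
85 = 7 × 12 + 1, so there are 12 full weeks plus 1 extra day.
Each full week contributes 2 weekend days (Sat, Sun): 12 × 2 = 24.
The 1 extra day is Fri — none qualify.
Total: 24 + 0 = 24.

24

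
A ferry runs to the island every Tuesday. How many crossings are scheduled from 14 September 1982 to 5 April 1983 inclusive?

30 Tuesdays

14 September 1982 is a Tuesday.
The range spans 204 days (inclusive of both endpoints).
204 = 7 × 29 + 1, so there are 29 full weeks plus 1 extra day.
Each full week contributes one Tuesday: 29 so far.
The 1 extra day is Tuesday — 1 of them qualifies.
Total: 29 + 1 = 30.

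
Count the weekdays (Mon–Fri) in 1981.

Jan 1, 1981 is a Thursday.
From Jan 1, 1981 to Dec 31, 1981 is 365 days inclusive.
365 = 7 × 52 + 1, so there are 52 full weeks plus 1 extra day.
Each full week contributes 5 weekdays (Mon–Fri): 52 × 5 = 260.
The 1 extra day is Thu — 1 of them qualifies.
Total: 260 + 1 = 261.

261 weekdays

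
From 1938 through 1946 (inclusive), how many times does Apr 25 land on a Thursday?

Day of week of April 25 in each year:
1938: Mon, 1939: Tue, 1940: Thu ✓, 1941: Fri, 1942: Sat, 1943: Sun, 1944: Tue, 1945: Wed, 1946: Thu ✓
Thursdays: 1940, 1946.

2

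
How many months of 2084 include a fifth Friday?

A month has five Fridays exactly when Friday falls within its first (length − 28) days.
Jan: 31 days, starts Sat → 5 of Sat, Sun, Mon
Feb: 29 days, starts Tue → 5 of Tue
Mar: 31 days, starts Wed → 5 of Wed, Thu, Fri ✓
Apr: 30 days, starts Sat → 5 of Sat, Sun
May: 31 days, starts Mon → 5 of Mon, Tue, Wed
Jun: 30 days, starts Thu → 5 of Thu, Fri ✓
Jul: 31 days, starts Sat → 5 of Sat, Sun, Mon
Aug: 31 days, starts Tue → 5 of Tue, Wed, Thu
Sep: 30 days, starts Fri → 5 of Fri, Sat ✓
Oct: 31 days, starts Sun → 5 of Sun, Mon, Tue
Nov: 30 days, starts Wed → 5 of Wed, Thu
Dec: 31 days, starts Fri → 5 of Fri, Sat, Sun ✓
Months with five Fridays: Mar, Jun, Sep, Dec.

4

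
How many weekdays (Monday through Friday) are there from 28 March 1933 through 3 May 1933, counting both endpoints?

27

28 March 1933 is a Tuesday.
The range spans 37 days (inclusive of both endpoints).
37 = 7 × 5 + 2, so there are 5 full weeks plus 2 extra days.
Each full week contributes 5 weekdays (Mon–Fri): 5 × 5 = 25.
The 2 extra days are Tue, Wed — 2 of them qualify.
Total: 25 + 2 = 27.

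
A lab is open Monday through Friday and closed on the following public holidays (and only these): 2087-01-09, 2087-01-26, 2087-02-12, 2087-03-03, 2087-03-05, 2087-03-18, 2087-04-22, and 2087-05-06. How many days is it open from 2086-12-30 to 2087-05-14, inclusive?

91 business days

2086-12-30 is a Monday.
The range spans 136 days (inclusive of both endpoints).
136 = 7 × 19 + 3, so there are 19 full weeks plus 3 extra days.
Each full week contributes 5 weekdays (Mon–Fri): 19 × 5 = 95.
The 3 extra days are Monday, Tuesday, Wednesday — 3 of them qualify.
Total: 95 + 3 = 98.
Holidays: 2087-01-09 (Thu); 2087-01-26 (Sun); 2087-02-12 (Wed); 2087-03-03 (Mon); 2087-03-05 (Wed); 2087-03-18 (Tue); 2087-04-22 (Tue); 2087-05-06 (Tue).
7 of the 8 holidays fall on weekdays; the rest are weekends and were already excluded.
Business days: 98 − 7 = 91.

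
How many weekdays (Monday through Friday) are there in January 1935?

1 January 1935 is a Tuesday.
The range spans 31 days (inclusive of both endpoints).
31 = 7 × 4 + 3, so there are 4 full weeks plus 3 extra days.
Each full week contributes 5 weekdays (Mon–Fri): 4 × 5 = 20.
The 3 extra days are Tuesday, Wednesday, Thursday — 3 of them qualify.
Total: 20 + 3 = 23.

23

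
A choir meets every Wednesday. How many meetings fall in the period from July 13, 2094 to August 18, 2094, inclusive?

6 Wednesdays

July 13, 2094 is a Tuesday.
From July 13, 2094 to August 18, 2094 is 37 days inclusive.
37 = 7 × 5 + 2, so there are 5 full weeks plus 2 extra days.
Each full week contributes one Wednesday: 5 so far.
The 2 extra days are Tuesday, Wednesday — 1 of them qualifies.
Total: 5 + 1 = 6.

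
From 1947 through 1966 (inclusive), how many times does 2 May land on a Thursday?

Day of week of May 2 in each year:
1947: Fri, 1948: Sun, 1949: Mon, 1950: Tue, 1951: Wed, 1952: Fri, 1953: Sat, 1954: Sun, 1955: Mon, 1956: Wed, 1957: Thu ✓, 1958: Fri, 1959: Sat, 1960: Mon, 1961: Tue, 1962: Wed, 1963: Thu ✓, 1964: Sat, 1965: Sun, 1966: Mon
Thursdays: 1957, 1963.

2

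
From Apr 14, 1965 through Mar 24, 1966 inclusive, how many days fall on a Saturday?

49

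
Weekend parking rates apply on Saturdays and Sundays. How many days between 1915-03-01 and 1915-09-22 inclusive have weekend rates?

58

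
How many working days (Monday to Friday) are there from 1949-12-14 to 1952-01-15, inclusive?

545 weekdays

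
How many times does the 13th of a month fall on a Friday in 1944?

The 13th falls on a Friday when the month's 13th has weekday Fri.
Jan 13 is Thu; Feb 13 is Sun; Mar 13 is Mon; Apr 13 is Thu; May 13 is Sat; Jun 13 is Tue; Jul 13 is Thu; Aug 13 is Sun; Sep 13 is Wed; Oct 13 is Fri ✓; Nov 13 is Mon; Dec 13 is Wed.
Friday the 13ths: Oct.

1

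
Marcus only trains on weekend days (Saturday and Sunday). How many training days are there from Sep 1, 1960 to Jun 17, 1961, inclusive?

83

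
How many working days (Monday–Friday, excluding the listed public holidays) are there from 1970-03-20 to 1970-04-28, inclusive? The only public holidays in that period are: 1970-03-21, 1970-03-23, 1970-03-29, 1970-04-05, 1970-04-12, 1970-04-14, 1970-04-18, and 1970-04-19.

1970-03-20 is a Friday.
From 1970-03-20 to 1970-04-28 is 40 days inclusive.
40 = 7 × 5 + 5, so there are 5 full weeks plus 5 extra days.
Each full week contributes 5 weekdays (Mon–Fri): 5 × 5 = 25.
The 5 extra days are Friday, Saturday, Sunday, Monday, Tuesday — 3 of them qualify.
Total: 25 + 3 = 28.
Holidays: 1970-03-21 (Sat); 1970-03-23 (Mon); 1970-03-29 (Sun); 1970-04-05 (Sun); 1970-04-12 (Sun); 1970-04-14 (Tue); 1970-04-18 (Sat); 1970-04-19 (Sun).
2 of the 8 holidays fall on weekdays; the rest are weekends and were already excluded.
Business days: 28 − 2 = 26.

26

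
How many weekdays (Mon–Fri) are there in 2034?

260 weekdays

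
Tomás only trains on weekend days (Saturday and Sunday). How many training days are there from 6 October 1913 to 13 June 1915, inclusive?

176

6 October 1913 is a Monday.
That's 616 days from start to end, counting both.
616 = 7 × 88, so the span is exactly 88 full weeks.
Each full week contributes 2 weekend days (Sat, Sun): 88 × 2 = 176.
Total: 176.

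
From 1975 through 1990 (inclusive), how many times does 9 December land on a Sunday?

Day of week of December 9 in each year:
1975: Tue, 1976: Thu, 1977: Fri, 1978: Sat, 1979: Sun ✓, 1980: Tue, 1981: Wed, 1982: Thu, 1983: Fri, 1984: Sun ✓, 1985: Mon, 1986: Tue, 1987: Wed, 1988: Fri, 1989: Sat, 1990: Sun ✓
Sundays: 1979, 1984, 1990.

3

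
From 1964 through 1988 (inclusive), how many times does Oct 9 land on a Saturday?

Day of week of October 9 in each year:
1964: Fri, 1965: Sat ✓, 1966: Sun, 1967: Mon, 1968: Wed, 1969: Thu, 1970: Fri, 1971: Sat ✓, 1972: Mon, 1973: Tue, 1974: Wed, 1975: Thu, 1976: Sat ✓, 1977: Sun, 1978: Mon, 1979: Tue, 1980: Thu, 1981: Fri, 1982: Sat ✓, 1983: Sun, 1984: Tue, 1985: Wed, 1986: Thu, 1987: Fri, 1988: Sun
Saturdays: 1965, 1971, 1976, 1982.

4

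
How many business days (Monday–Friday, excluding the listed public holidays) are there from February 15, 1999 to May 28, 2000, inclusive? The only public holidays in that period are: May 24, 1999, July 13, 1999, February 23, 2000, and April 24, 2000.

331 business days

February 15, 1999 is a Monday.
The range spans 469 days (inclusive of both endpoints).
469 = 7 × 67, so the span is exactly 67 full weeks.
Each full week contributes 5 weekdays (Mon–Fri): 67 × 5 = 335.
Total: 335.
Holidays: May 24, 1999 (Mon); July 13, 1999 (Tue); February 23, 2000 (Wed); April 24, 2000 (Mon).
All 4 holidays fall on weekdays, so subtract 4.
Business days: 335 − 4 = 331.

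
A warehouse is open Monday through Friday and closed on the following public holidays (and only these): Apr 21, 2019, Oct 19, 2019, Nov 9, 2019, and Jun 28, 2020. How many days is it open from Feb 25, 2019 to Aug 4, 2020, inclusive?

Feb 25, 2019 is a Monday.
From Feb 25, 2019 to Aug 4, 2020 is 527 days inclusive.
527 = 7 × 75 + 2, so there are 75 full weeks plus 2 extra days.
Each full week contributes 5 weekdays (Mon–Fri): 75 × 5 = 375.
The 2 extra days are Mon, Tue — 2 of them qualify.
Total: 375 + 2 = 377.
Holidays: Apr 21, 2019 (Sun); Oct 19, 2019 (Sat); Nov 9, 2019 (Sat); Jun 28, 2020 (Sun).
None of the 4 holidays fall on a weekday, so nothing to subtract.
Business days: 377 − 0 = 377.

377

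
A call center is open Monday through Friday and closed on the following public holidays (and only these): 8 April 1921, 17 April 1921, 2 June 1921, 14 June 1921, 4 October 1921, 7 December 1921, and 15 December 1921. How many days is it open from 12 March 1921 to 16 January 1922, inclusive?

12 March 1921 is a Saturday.
That's 311 days from start to end, counting both.
311 = 7 × 44 + 3, so there are 44 full weeks plus 3 extra days.
Each full week contributes 5 weekdays (Mon–Fri): 44 × 5 = 220.
The 3 extra days are Sat, Sun, Mon — 1 of them qualifies.
Total: 220 + 1 = 221.
Holidays: 8 April 1921 (Fri); 17 April 1921 (Sun); 2 June 1921 (Thu); 14 June 1921 (Tue); 4 October 1921 (Tue); 7 December 1921 (Wed); 15 December 1921 (Thu).
6 of the 7 holidays fall on weekdays; the rest are weekends and were already excluded.
Business days: 221 − 6 = 215.

215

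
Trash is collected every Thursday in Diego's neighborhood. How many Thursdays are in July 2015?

5

2015-07-01 is a Wednesday.
That's 31 days from start to end, counting both.
31 = 7 × 4 + 3, so there are 4 full weeks plus 3 extra days.
Each full week contributes one Thursday: 4 so far.
The 3 extra days are Wed, Thu, Fri — 1 of them qualifies.
Total: 4 + 1 = 5.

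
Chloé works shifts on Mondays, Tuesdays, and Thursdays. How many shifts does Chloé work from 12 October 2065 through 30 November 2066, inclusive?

179

12 October 2065 is a Monday.
The range spans 415 days (inclusive of both endpoints).
415 = 7 × 59 + 2, so there are 59 full weeks plus 2 extra days.
Each full week contributes 3 days from the set (Mon, Tue, Thu): 59 × 3 = 177.
The 2 extra days are Mon, Tue — 2 of them qualify.
Total: 177 + 2 = 179.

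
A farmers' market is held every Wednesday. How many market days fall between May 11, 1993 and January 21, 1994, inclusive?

37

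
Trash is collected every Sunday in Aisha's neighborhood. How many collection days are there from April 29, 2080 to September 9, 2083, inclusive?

April 29, 2080 is a Monday.
The range spans 1229 days (inclusive of both endpoints).
1229 = 7 × 175 + 4, so there are 175 full weeks plus 4 extra days.
Each full week contributes one Sunday: 175 so far.
The 4 extra days are Monday, Tuesday, Wednesday, Thursday — none qualify.
Total: 175 + 0 = 175.

175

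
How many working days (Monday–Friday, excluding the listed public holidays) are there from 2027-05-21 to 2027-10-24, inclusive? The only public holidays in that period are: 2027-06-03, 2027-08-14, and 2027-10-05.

109 working days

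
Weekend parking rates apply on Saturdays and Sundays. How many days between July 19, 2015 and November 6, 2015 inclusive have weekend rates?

31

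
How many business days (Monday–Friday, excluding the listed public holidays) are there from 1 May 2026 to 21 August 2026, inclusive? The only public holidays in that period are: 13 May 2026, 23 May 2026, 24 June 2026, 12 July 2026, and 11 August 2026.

78 business days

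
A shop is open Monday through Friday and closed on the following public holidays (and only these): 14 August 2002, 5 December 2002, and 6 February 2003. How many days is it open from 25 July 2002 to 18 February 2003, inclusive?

25 July 2002 is a Thursday.
The range spans 209 days (inclusive of both endpoints).
209 = 7 × 29 + 6, so there are 29 full weeks plus 6 extra days.
Each full week contributes 5 weekdays (Mon–Fri): 29 × 5 = 145.
The 6 extra days are Thu, Fri, Sat, Sun, Mon, Tue — 4 of them qualify.
Total: 145 + 4 = 149.
Holidays: 14 August 2002 (Wed); 5 December 2002 (Thu); 6 February 2003 (Thu).
All 3 holidays fall on weekdays, so subtract 3.
Business days: 149 − 3 = 146.

146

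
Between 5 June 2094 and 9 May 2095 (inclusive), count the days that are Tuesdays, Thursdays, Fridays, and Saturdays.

5 June 2094 is a Saturday.
That's 339 days from start to end, counting both.
339 = 7 × 48 + 3, so there are 48 full weeks plus 3 extra days.
Each full week contributes 4 days from the set (Tue, Thu, Fri, Sat): 48 × 4 = 192.
The 3 extra days are Sat, Sun, Mon — 1 of them qualifies.
Total: 192 + 1 = 193.

193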